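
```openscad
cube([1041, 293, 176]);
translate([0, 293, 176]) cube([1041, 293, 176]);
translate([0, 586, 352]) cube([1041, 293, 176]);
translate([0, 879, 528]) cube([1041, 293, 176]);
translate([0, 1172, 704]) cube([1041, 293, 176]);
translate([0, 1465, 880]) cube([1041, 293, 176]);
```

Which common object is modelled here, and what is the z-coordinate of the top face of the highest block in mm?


A staircase. The total rise is 1056 mm.

6 identical blocks, each offset up and back from the previous — a staircase. Each step is 176 mm tall and there are 6 of them, so the total rise is 6 × 176 = 1056 mm.


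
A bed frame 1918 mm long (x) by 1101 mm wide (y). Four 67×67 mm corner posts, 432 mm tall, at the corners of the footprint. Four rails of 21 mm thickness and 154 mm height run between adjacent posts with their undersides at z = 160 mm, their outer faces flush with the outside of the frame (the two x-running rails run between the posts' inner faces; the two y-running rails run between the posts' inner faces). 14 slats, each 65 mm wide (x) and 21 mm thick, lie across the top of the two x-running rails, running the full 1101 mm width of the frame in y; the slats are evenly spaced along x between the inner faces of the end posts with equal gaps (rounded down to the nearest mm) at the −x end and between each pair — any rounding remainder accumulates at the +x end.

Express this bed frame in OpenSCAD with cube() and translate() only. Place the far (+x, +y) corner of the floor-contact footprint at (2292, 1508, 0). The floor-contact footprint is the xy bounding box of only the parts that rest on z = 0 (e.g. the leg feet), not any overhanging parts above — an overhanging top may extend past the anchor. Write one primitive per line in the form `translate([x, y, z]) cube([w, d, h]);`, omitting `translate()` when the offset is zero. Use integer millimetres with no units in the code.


translate([374, 407, 0]) cube([67, 67, 432]);
translate([374, 1441, 0]) cube([67, 67, 432]);
translate([2225, 407, 0]) cube([67, 67, 432]);
translate([2225, 1441, 0]) cube([67, 67, 432]);
translate([441, 407, 160]) cube([1784, 21, 154]);
translate([441, 1487, 160]) cube([1784, 21, 154]);
translate([374, 474, 160]) cube([21, 967, 154]);
translate([2271, 474, 160]) cube([21, 967, 154]);
translate([499, 407, 314]) cube([65, 1101, 21]);
translate([622, 407, 314]) cube([65, 1101, 21]);
translate([745, 407, 314]) cube([65, 1101, 21]);
translate([868, 407, 314]) cube([65, 1101, 21]);
translate([991, 407, 314]) cube([65, 1101, 21]);
translate([1114, 407, 314]) cube([65, 1101, 21]);
translate([1237, 407, 314]) cube([65, 1101, 21]);
translate([1360, 407, 314]) cube([65, 1101, 21]);
translate([1483, 407, 314]) cube([65, 1101, 21]);
translate([1606, 407, 314]) cube([65, 1101, 21]);
translate([1729, 407, 314]) cube([65, 1101, 21]);
translate([1852, 407, 314]) cube([65, 1101, 21]);
translate([1975, 407, 314]) cube([65, 1101, 21]);
translate([2098, 407, 314]) cube([65, 1101, 21]);


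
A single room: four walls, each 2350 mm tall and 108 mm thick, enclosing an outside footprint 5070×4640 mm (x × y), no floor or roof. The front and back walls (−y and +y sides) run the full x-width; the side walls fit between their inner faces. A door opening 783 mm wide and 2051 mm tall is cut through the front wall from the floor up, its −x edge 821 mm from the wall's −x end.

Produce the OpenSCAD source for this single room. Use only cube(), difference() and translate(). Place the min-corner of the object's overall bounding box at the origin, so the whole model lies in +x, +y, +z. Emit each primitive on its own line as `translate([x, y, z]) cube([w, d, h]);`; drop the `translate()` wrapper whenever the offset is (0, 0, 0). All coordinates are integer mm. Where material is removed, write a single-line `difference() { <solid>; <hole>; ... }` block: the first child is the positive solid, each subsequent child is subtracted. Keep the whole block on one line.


difference() { cube([5070, 108, 2350]); translate([821, 0, 0]) cube([783, 108, 2051]); }
translate([0, 4532, 0]) cube([5070, 108, 2350]);
translate([0, 108, 0]) cube([108, 4424, 2350]);
translate([4962, 108, 0]) cube([108, 4424, 2350]);


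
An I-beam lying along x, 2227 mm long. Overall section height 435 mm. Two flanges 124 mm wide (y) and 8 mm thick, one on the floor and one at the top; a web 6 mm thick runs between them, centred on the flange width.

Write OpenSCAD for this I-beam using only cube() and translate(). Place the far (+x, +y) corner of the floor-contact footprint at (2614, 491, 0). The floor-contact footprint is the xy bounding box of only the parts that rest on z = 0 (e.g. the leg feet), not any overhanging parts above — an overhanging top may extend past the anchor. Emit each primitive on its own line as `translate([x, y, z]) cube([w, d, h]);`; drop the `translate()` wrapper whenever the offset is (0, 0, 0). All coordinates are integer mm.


translate([387, 367, 0]) cube([2227, 124, 8]);
translate([387, 426, 8]) cube([2227, 6, 419]);
translate([387, 367, 427]) cube([2227, 124, 8]);


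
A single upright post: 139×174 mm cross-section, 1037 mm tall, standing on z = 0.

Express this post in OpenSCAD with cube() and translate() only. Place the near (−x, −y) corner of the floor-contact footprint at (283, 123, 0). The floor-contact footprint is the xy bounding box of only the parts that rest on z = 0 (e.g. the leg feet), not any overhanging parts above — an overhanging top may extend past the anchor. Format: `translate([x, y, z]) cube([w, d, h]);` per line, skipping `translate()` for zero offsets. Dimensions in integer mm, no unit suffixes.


translate([283, 123, 0]) cube([139, 174, 1037]);


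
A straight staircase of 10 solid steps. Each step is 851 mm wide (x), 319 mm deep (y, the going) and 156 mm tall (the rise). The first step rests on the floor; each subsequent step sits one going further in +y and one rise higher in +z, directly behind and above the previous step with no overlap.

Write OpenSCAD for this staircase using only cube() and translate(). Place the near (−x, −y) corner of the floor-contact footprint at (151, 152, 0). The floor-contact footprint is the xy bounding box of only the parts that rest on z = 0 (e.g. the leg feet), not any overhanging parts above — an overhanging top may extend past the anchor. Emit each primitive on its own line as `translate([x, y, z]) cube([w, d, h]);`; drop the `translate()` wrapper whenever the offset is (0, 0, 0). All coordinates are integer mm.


translate([151, 152, 0]) cube([851, 319, 156]);
translate([151, 471, 156]) cube([851, 319, 156]);
translate([151, 790, 312]) cube([851, 319, 156]);
translate([151, 1109, 468]) cube([851, 319, 156]);
translate([151, 1428, 624]) cube([851, 319, 156]);
translate([151, 1747, 780]) cube([851, 319, 156]);
translate([151, 2066, 936]) cube([851, 319, 156]);
translate([151, 2385, 1092]) cube([851, 319, 156]);
translate([151, 2704, 1248]) cube([851, 319, 156]);
translate([151, 3023, 1404]) cube([851, 319, 156]);


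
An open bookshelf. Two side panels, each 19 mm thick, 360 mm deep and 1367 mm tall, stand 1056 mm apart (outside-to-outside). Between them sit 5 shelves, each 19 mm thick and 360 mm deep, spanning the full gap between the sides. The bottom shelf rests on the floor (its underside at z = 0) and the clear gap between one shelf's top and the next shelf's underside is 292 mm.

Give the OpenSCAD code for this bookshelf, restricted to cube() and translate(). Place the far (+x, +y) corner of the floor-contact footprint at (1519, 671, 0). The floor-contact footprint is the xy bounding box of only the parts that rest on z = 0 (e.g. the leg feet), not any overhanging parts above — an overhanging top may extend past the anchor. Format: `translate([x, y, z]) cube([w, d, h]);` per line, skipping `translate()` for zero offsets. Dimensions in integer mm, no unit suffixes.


translate([463, 311, 0]) cube([19, 360, 1367]);
translate([1500, 311, 0]) cube([19, 360, 1367]);
translate([482, 311, 0]) cube([1018, 360, 19]);
translate([482, 311, 311]) cube([1018, 360, 19]);
translate([482, 311, 622]) cube([1018, 360, 19]);
translate([482, 311, 933]) cube([1018, 360, 19]);
translate([482, 311, 1244]) cube([1018, 360, 19]);


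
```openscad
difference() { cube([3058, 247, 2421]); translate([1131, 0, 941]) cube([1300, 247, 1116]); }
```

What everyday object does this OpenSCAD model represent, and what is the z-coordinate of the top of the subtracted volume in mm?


A wall with a window opening. The window head height is 2057 mm.

A wall with a rectangular opening subtracted — a window. Sill at z = 941, opening 1116 mm tall, so the head is at 941 + 1116 = 2057 mm.


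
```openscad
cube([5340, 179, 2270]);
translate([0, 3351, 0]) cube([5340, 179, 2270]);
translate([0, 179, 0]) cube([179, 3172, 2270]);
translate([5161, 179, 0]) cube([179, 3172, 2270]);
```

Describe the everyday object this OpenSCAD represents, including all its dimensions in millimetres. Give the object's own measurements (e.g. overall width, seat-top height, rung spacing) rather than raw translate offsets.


The wall frame of a small rectangular building: four walls, each 2270 mm tall and 179 mm thick, enclosing a footprint 5340 mm (x) by 3530 mm (y) outside-to-outside, with no floor or roof. The front and back walls (the −y and +y sides) span the full width; the two side walls fit between them.


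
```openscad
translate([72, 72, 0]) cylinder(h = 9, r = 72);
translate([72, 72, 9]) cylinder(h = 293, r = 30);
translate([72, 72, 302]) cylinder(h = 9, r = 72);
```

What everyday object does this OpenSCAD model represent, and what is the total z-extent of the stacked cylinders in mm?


A spool. The overall height is 311 mm.

Three coaxial cylinders, large–small–large — a spool. Two 9 mm flanges and a 293 mm core give 9 + 293 + 9 = 311 mm.


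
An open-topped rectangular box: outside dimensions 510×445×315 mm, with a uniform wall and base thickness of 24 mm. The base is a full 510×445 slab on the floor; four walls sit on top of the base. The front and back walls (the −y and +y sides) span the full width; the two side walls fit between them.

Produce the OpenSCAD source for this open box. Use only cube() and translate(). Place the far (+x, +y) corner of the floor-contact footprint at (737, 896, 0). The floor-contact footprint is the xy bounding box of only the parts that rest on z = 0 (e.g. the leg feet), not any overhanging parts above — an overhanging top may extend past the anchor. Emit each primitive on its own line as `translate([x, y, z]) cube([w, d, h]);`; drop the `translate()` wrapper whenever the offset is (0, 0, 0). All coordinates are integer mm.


translate([227, 451, 0]) cube([510, 445, 24]);
translate([227, 451, 24]) cube([510, 24, 291]);
translate([227, 872, 24]) cube([510, 24, 291]);
translate([227, 475, 24]) cube([24, 397, 291]);
translate([713, 475, 24]) cube([24, 397, 291]);


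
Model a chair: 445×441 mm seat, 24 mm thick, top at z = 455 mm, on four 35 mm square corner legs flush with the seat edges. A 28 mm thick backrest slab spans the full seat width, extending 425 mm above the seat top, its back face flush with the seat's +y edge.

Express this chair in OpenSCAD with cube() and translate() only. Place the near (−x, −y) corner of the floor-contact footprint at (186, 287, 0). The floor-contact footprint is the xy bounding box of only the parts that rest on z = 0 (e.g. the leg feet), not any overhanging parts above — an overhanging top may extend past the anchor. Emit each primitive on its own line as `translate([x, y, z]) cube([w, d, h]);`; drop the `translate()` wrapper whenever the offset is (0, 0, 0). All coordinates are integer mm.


// leg_h = 455 - 24 = 431
translate([186, 287, 431]) cube([445, 441, 24]);
translate([186, 287, 0]) cube([35, 35, 431]);
translate([596, 287, 0]) cube([35, 35, 431]);
translate([186, 693, 0]) cube([35, 35, 431]);
translate([596, 693, 0]) cube([35, 35, 431]);
translate([186, 700, 455]) cube([445, 28, 425]);


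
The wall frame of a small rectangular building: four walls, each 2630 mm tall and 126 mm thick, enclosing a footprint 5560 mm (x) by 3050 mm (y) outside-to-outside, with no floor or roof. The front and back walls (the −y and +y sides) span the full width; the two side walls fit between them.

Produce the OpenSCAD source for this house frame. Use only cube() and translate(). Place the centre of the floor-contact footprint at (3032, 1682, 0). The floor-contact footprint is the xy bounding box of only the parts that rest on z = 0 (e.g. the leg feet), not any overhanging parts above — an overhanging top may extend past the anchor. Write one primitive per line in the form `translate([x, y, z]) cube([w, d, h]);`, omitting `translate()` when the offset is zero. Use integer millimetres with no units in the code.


translate([252, 157, 0]) cube([5560, 126, 2630]);
translate([252, 3081, 0]) cube([5560, 126, 2630]);
translate([252, 283, 0]) cube([126, 2798, 2630]);
translate([5686, 283, 0]) cube([126, 2798, 2630]);


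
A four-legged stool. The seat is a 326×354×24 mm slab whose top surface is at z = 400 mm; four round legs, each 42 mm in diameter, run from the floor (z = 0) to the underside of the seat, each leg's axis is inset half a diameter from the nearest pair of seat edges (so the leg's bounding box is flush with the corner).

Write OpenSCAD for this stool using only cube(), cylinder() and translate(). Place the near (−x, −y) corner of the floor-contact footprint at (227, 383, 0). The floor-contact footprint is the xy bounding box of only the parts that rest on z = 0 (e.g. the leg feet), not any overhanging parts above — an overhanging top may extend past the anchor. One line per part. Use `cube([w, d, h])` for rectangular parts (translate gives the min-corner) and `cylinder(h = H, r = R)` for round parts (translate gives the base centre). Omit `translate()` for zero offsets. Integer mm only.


translate([227, 383, 376]) cube([326, 354, 24]);
translate([248, 404, 0]) cylinder(h = 376, r = 21);
translate([532, 404, 0]) cylinder(h = 376, r = 21);
translate([248, 716, 0]) cylinder(h = 376, r = 21);
translate([532, 716, 0]) cylinder(h = 376, r = 21);


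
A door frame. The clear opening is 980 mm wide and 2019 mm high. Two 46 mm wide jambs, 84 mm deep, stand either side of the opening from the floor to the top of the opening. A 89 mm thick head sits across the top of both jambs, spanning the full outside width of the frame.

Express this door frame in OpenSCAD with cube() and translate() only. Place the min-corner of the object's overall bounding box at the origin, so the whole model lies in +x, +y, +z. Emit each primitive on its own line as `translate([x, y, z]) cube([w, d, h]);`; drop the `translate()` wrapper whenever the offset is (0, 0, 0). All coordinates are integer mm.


cube([46, 84, 2019]);
translate([1026, 0, 0]) cube([46, 84, 2019]);
translate([0, 0, 2019]) cube([1072, 84, 89]);


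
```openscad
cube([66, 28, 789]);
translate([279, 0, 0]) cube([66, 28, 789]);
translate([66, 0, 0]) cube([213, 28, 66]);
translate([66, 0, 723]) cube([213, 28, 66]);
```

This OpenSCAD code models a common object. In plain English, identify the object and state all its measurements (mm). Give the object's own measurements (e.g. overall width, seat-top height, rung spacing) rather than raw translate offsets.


A rectangular picture frame lying in the x–z plane (depth along y). The opening is 213 mm wide (x) by 657 mm tall (z), surrounded by a border 66 mm wide on all four sides. The frame is 28 mm deep and is made of two full-height vertical stiles with two horizontal rails fitted between them.


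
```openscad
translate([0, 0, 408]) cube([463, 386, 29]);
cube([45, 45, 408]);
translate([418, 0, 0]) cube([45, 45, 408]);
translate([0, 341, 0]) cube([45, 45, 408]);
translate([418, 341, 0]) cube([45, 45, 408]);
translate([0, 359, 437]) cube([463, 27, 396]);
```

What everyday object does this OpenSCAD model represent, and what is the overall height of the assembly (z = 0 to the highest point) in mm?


A chair. The overall height is 833 mm.

A slab on four corner posts with a tall panel at the back — a chair. The seat slab sits at z = 408 with thickness 29, and the 396 mm backrest starts at the seat top, so the overall height is 408 + 29 + 396 = 833 mm.


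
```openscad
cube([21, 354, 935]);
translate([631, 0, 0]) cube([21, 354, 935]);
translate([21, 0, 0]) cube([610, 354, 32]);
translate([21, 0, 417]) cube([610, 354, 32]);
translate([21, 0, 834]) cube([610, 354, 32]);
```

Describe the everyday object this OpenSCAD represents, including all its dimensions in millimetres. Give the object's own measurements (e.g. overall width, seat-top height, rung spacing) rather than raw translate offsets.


An open bookshelf. Two side panels, each 21 mm thick, 354 mm deep and 935 mm tall, stand 652 mm apart (outside-to-outside). Between them sit 3 shelves, each 32 mm thick and 354 mm deep, spanning the full gap between the sides. The bottom shelf rests on the floor (its underside at z = 0) and the clear gap between one shelf's top and the next shelf's underside is 385 mm.


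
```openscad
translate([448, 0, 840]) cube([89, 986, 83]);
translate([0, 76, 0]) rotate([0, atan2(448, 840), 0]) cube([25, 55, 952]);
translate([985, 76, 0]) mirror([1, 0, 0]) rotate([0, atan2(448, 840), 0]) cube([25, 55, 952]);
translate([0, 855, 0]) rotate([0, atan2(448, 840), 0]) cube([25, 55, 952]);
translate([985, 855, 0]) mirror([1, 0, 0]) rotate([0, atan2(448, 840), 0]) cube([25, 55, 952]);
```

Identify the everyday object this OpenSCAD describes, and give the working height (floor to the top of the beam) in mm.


A sawhorse. The overall height is 923 mm.

A beam across two mirrored pairs of raked legs — a sawhorse. The beam's underside is at z = 840 (matching the legs' vertical rise in atan2(448, 840)) and the beam is 83 mm tall, so its top is at 840 + 83 = 923 mm. The raked legs top out at the beam's underside, so that is the highest point.


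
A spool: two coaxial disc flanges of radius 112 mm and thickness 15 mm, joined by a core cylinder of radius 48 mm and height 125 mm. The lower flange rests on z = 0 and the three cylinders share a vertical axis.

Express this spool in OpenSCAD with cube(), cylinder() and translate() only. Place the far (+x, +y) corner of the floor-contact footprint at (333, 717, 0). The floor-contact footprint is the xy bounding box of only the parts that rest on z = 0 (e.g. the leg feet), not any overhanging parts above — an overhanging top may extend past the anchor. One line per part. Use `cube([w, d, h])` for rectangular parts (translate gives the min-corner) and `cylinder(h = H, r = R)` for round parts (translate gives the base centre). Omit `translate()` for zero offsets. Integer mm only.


translate([221, 605, 0]) cylinder(h = 15, r = 112);
translate([221, 605, 15]) cylinder(h = 125, r = 48);
translate([221, 605, 140]) cylinder(h = 15, r = 112);


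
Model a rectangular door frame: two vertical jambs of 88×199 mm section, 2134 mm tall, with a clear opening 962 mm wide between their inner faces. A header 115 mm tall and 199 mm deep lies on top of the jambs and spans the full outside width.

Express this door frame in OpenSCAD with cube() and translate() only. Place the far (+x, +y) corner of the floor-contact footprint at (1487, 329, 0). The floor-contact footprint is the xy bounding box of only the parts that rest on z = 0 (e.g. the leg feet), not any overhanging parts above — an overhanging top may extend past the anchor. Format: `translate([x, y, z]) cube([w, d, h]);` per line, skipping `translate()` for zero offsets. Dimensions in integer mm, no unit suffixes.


translate([349, 130, 0]) cube([88, 199, 2134]);
translate([1399, 130, 0]) cube([88, 199, 2134]);
translate([349, 130, 2134]) cube([1138, 199, 115]);


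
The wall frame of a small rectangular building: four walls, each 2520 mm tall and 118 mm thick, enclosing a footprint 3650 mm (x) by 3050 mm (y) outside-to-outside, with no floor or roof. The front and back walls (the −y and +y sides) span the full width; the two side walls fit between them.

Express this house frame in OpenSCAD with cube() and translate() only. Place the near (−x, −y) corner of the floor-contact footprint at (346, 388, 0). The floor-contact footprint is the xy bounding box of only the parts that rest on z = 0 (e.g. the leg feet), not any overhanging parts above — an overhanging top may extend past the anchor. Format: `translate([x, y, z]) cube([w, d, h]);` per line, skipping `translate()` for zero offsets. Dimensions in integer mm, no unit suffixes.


translate([346, 388, 0]) cube([3650, 118, 2520]);
translate([346, 3320, 0]) cube([3650, 118, 2520]);
translate([346, 506, 0]) cube([118, 2814, 2520]);
translate([3878, 506, 0]) cube([118, 2814, 2520]);


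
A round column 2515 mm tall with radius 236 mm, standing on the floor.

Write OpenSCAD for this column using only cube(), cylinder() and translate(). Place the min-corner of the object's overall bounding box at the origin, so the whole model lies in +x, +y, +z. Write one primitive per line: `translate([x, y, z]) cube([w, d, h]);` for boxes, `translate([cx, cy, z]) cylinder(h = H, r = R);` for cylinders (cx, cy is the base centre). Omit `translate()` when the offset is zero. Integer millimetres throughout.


translate([236, 236, 0]) cylinder(h = 2515, r = 236);


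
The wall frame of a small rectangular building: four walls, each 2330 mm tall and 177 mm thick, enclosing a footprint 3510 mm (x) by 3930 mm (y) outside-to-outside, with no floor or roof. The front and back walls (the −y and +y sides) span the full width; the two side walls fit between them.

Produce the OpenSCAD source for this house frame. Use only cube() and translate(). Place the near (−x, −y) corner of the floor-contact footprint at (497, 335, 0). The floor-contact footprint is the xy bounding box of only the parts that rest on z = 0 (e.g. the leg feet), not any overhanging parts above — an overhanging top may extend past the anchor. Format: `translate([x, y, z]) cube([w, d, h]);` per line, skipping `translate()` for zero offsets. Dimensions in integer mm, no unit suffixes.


translate([497, 335, 0]) cube([3510, 177, 2330]);
translate([497, 4088, 0]) cube([3510, 177, 2330]);
translate([497, 512, 0]) cube([177, 3576, 2330]);
translate([3830, 512, 0]) cube([177, 3576, 2330]);


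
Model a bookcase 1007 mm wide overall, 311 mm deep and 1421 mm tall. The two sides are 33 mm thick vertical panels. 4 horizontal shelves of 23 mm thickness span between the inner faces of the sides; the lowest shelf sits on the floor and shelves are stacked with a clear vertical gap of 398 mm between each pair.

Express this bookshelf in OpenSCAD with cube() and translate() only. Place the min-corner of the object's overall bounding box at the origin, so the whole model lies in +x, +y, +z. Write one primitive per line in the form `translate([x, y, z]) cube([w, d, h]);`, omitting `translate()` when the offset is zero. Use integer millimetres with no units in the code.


cube([33, 311, 1421]);
translate([974, 0, 0]) cube([33, 311, 1421]);
translate([33, 0, 0]) cube([941, 311, 23]);
translate([33, 0, 421]) cube([941, 311, 23]);
translate([33, 0, 842]) cube([941, 311, 23]);
translate([33, 0, 1263]) cube([941, 311, 23]);


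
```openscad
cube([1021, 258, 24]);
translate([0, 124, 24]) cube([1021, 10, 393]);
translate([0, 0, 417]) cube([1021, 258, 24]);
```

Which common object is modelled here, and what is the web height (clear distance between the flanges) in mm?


An I-beam. The web height is 393 mm.

Two wide flanges with a thin centred web — an I-beam. Overall 441 mm minus two 24 mm flanges gives a web of 441 − 2·24 = 393 mm.


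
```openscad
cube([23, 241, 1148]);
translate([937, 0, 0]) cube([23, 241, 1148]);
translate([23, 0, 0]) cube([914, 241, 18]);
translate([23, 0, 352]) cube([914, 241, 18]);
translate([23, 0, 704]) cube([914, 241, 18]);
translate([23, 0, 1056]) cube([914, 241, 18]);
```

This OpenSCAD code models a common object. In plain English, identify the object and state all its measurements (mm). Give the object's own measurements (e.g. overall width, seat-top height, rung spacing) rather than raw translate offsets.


An open bookshelf. Two side panels, each 23 mm thick, 241 mm deep and 1148 mm tall, stand 960 mm apart (outside-to-outside). Between them sit 4 shelves, each 18 mm thick and 241 mm deep, spanning the full gap between the sides. The bottom shelf rests on the floor (its underside at z = 0) and the clear gap between one shelf's top and the next shelf's underside is 334 mm.


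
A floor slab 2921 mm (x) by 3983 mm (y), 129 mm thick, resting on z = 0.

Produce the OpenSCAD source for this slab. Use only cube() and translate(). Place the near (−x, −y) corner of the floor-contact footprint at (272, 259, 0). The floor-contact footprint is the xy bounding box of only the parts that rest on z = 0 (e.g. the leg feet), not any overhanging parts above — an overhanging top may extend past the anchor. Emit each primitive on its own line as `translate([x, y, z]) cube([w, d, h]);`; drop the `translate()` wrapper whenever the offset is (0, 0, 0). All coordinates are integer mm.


translate([272, 259, 0]) cube([2921, 3983, 129]);


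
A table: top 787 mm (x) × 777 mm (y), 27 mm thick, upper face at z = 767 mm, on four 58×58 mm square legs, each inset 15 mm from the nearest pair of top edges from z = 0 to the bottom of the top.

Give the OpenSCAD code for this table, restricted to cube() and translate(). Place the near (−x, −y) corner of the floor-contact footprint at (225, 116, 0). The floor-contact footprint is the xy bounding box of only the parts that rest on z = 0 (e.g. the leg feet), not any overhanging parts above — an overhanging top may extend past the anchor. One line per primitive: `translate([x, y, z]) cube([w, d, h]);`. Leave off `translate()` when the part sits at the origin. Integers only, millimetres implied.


translate([210, 101, 740]) cube([787, 777, 27]);
translate([225, 116, 0]) cube([58, 58, 740]);
translate([924, 116, 0]) cube([58, 58, 740]);
translate([225, 805, 0]) cube([58, 58, 740]);
translate([924, 805, 0]) cube([58, 58, 740]);


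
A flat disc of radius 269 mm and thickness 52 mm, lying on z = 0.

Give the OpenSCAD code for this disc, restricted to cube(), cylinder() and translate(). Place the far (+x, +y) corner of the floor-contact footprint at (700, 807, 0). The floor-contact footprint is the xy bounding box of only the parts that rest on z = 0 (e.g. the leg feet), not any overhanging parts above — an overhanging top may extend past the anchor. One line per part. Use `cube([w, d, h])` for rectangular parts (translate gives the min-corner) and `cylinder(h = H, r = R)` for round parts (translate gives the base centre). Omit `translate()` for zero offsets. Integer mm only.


translate([431, 538, 0]) cylinder(h = 52, r = 269);


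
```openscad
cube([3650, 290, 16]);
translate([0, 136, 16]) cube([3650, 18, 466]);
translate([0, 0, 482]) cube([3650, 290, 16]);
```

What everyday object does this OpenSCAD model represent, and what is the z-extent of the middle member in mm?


An I-beam. The web height is 466 mm.

Two wide flanges with a thin centred web — an I-beam. Overall 498 mm minus two 16 mm flanges gives a web of 498 − 2·16 = 466 mm.


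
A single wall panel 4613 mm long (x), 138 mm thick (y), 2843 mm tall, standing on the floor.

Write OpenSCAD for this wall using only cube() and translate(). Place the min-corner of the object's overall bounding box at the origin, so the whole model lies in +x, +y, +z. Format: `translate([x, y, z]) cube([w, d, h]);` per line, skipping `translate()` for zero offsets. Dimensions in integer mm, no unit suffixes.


cube([4613, 138, 2843]);


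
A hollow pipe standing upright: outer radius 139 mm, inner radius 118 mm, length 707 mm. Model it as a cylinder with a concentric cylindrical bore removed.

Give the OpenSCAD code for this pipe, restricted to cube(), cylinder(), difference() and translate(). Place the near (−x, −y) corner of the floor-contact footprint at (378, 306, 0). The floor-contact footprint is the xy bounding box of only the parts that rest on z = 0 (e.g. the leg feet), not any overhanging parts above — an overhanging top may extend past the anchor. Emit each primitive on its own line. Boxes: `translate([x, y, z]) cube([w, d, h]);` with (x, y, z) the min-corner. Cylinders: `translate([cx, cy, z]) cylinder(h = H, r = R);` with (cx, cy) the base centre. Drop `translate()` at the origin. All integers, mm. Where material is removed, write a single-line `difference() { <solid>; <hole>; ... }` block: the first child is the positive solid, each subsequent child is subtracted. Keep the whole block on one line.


difference() { translate([517, 445, 0]) cylinder(h = 707, r = 139); translate([517, 445, 0]) cylinder(h = 707, r = 118); }


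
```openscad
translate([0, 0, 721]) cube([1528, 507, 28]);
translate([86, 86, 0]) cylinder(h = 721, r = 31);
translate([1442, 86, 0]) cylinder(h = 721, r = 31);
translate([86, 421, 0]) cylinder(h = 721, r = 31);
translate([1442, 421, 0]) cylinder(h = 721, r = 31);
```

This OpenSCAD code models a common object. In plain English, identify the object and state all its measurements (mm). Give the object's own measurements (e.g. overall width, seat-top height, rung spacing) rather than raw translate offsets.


A rectangular dining table. The top is 1528×507×28 mm with its upper surface at z = 749 mm. It stands on four round legs of 62 mm diameter, each leg's bounding box inset 55 mm from the nearest pair of top edges, running from the floor to the underside of the top.


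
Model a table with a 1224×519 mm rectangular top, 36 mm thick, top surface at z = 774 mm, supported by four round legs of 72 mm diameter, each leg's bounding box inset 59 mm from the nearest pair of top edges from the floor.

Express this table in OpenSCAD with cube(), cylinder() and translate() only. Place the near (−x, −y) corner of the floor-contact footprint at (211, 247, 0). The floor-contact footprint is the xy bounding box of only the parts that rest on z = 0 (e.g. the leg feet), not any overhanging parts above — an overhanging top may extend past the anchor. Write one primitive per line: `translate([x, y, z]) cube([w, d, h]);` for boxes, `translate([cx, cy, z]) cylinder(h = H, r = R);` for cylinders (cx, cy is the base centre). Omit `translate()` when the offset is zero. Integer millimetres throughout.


translate([152, 188, 738]) cube([1224, 519, 36]);
translate([247, 283, 0]) cylinder(h = 738, r = 36);
translate([1281, 283, 0]) cylinder(h = 738, r = 36);
translate([247, 612, 0]) cylinder(h = 738, r = 36);
translate([1281, 612, 0]) cylinder(h = 738, r = 36);


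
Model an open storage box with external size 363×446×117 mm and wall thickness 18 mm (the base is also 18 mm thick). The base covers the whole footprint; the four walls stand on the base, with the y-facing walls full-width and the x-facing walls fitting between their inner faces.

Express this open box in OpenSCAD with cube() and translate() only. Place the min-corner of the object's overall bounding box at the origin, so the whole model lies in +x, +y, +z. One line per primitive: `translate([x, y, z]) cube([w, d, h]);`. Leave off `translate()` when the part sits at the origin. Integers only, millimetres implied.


cube([363, 446, 18]);
translate([0, 0, 18]) cube([363, 18, 99]);
translate([0, 428, 18]) cube([363, 18, 99]);
translate([0, 18, 18]) cube([18, 410, 99]);
translate([345, 18, 18]) cube([18, 410, 99]);


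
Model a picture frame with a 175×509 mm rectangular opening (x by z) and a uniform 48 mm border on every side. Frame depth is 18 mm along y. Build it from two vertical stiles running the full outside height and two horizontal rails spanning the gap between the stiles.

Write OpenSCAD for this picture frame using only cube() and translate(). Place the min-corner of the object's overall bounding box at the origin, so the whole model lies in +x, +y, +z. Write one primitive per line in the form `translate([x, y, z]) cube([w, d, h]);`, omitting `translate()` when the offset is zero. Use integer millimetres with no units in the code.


cube([48, 18, 605]);
translate([223, 0, 0]) cube([48, 18, 605]);
translate([48, 0, 0]) cube([175, 18, 48]);
translate([48, 0, 557]) cube([175, 18, 48]);


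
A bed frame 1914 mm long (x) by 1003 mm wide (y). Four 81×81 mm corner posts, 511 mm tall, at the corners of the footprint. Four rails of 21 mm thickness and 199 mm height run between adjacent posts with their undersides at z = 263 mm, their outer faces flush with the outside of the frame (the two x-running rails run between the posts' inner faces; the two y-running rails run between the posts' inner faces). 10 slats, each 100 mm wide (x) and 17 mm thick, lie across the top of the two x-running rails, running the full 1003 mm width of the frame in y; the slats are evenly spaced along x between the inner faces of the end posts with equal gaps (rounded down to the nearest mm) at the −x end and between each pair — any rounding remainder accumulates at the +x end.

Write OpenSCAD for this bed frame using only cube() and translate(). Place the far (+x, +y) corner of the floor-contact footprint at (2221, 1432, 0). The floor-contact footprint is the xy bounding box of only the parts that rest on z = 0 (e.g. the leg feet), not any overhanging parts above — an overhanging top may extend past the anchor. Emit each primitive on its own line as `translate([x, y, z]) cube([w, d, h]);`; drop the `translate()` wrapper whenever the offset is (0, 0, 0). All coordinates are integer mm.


// slat z = rail_z + rail_h = 263 + 199 = 462
// slat gap = ⌊(1752 − 10·100) / 11⌋ = 68
translate([307, 429, 0]) cube([81, 81, 511]);
translate([307, 1351, 0]) cube([81, 81, 511]);
translate([2140, 429, 0]) cube([81, 81, 511]);
translate([2140, 1351, 0]) cube([81, 81, 511]);
translate([388, 429, 263]) cube([1752, 21, 199]);
translate([388, 1411, 263]) cube([1752, 21, 199]);
translate([307, 510, 263]) cube([21, 841, 199]);
translate([2200, 510, 263]) cube([21, 841, 199]);
translate([456, 429, 462]) cube([100, 1003, 17]);
translate([624, 429, 462]) cube([100, 1003, 17]);
translate([792, 429, 462]) cube([100, 1003, 17]);
translate([960, 429, 462]) cube([100, 1003, 17]);
translate([1128, 429, 462]) cube([100, 1003, 17]);
translate([1296, 429, 462]) cube([100, 1003, 17]);
translate([1464, 429, 462]) cube([100, 1003, 17]);
translate([1632, 429, 462]) cube([100, 1003, 17]);
translate([1800, 429, 462]) cube([100, 1003, 17]);
translate([1968, 429, 462]) cube([100, 1003, 17]);


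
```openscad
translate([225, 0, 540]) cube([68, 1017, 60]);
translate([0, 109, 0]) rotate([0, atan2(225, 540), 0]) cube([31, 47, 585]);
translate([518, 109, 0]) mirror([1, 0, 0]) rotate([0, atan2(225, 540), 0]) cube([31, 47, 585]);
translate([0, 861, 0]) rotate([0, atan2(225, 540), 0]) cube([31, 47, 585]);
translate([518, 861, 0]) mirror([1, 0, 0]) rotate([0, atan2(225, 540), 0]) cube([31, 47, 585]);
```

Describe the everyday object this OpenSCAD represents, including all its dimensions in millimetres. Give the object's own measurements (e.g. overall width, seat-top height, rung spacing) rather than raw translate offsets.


A sawhorse. A 68×1017×60 mm beam (x, y, z) sits on two A-frame leg pairs. Each pair is two raked legs of 31×47 mm section (47 mm along y) splaying symmetrically in x. Each leg rises 540 mm vertically over 225 mm of horizontal reach and is 585 mm long along its own axis. Every leg's outer bottom edge rests on the floor and its outer top edge meets a bottom edge of the beam — the left legs (tilting toward +x) meet the beam's −x bottom edge, the right legs (their mirror images, tilting toward −x) meet its +x bottom edge — so the leg tops tuck under the beam, the beam's underside is 540 mm above the floor, and the feet are 518 mm apart outside-to-outside with the beam centred between them. The two leg pairs are set in 109 mm from either end of the beam.


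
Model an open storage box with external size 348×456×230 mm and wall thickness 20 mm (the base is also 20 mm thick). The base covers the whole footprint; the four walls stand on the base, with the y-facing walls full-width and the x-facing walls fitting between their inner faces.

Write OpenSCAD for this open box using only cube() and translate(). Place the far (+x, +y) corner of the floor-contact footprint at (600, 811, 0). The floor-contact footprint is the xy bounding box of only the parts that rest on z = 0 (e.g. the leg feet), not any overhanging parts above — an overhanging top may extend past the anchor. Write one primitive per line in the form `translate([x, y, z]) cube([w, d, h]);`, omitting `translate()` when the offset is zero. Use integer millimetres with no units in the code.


translate([252, 355, 0]) cube([348, 456, 20]);
translate([252, 355, 20]) cube([348, 20, 210]);
translate([252, 791, 20]) cube([348, 20, 210]);
translate([252, 375, 20]) cube([20, 416, 210]);
translate([580, 375, 20]) cube([20, 416, 210]);


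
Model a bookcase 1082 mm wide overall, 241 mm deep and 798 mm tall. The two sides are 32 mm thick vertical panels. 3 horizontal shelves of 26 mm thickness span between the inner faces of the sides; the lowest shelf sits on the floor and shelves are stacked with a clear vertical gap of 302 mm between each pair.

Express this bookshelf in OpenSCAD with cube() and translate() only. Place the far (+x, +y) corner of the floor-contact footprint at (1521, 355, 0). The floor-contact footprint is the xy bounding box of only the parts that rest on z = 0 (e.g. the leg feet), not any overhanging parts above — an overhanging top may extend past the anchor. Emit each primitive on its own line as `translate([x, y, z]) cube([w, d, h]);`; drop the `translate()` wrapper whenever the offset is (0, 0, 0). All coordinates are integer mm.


translate([439, 114, 0]) cube([32, 241, 798]);
translate([1489, 114, 0]) cube([32, 241, 798]);
translate([471, 114, 0]) cube([1018, 241, 26]);
translate([471, 114, 328]) cube([1018, 241, 26]);
translate([471, 114, 656]) cube([1018, 241, 26]);


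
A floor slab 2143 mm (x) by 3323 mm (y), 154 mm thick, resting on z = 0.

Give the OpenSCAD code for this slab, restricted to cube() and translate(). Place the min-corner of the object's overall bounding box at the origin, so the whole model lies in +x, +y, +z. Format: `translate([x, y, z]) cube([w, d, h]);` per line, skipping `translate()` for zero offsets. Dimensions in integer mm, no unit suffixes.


cube([2143, 3323, 154]);


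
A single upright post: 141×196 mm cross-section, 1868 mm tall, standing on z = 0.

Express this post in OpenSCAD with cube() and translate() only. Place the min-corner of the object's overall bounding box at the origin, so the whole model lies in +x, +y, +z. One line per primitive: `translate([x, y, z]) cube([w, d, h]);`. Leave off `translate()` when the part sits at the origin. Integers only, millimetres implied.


cube([141, 196, 1868]);


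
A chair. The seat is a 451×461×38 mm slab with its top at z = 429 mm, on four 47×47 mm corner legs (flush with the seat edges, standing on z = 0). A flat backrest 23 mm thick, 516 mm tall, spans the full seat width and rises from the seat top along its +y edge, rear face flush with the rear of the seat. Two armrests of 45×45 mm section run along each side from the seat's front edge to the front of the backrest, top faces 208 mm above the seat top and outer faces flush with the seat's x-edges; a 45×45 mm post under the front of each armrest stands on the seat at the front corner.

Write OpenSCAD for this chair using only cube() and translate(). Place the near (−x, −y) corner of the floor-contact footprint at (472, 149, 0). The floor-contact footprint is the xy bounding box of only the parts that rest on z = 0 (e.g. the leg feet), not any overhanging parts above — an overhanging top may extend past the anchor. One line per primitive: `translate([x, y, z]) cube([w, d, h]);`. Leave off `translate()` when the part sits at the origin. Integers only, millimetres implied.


// leg_h = 429 - 38 = 391
// arm post h = 208 - 45 = 163
translate([472, 149, 391]) cube([451, 461, 38]);
translate([472, 149, 0]) cube([47, 47, 391]);
translate([876, 149, 0]) cube([47, 47, 391]);
translate([472, 563, 0]) cube([47, 47, 391]);
translate([876, 563, 0]) cube([47, 47, 391]);
translate([472, 587, 429]) cube([451, 23, 516]);
translate([472, 149, 592]) cube([45, 438, 45]);
translate([878, 149, 592]) cube([45, 438, 45]);
translate([472, 149, 429]) cube([45, 45, 163]);
translate([878, 149, 429]) cube([45, 45, 163]);
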